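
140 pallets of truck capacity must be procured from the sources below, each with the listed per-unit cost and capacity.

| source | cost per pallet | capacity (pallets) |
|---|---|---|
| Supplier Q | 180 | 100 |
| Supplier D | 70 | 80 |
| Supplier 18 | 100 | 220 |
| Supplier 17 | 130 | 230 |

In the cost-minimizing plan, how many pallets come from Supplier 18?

Cheapest first:
Supplier D at 70: take all 80 pallets — 60 still needed.
Supplier 18 at 100: take 60 of its 220 — requirement met.
Supplier 17, Supplier Q: unused.

60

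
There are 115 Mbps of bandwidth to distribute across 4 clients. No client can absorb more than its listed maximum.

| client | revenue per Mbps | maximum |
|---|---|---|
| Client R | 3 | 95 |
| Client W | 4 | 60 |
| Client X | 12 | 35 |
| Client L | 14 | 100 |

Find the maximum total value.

1580

Rank by revenue per Mbps: Client L 14 > Client X 12 > Client W 4 > Client R 3.
Give Client L 100 to hit its cap of 100 → 15 left.
Client X has room for 35 but only 15 remain, so it gets 15.
Total = 12×15 + 14×100 = 1580.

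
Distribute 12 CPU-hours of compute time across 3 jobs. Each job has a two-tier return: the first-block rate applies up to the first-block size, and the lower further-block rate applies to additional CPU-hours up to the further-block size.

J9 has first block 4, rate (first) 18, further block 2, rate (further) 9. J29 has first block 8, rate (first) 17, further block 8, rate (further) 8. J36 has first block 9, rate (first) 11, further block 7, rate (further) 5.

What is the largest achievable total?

Treat each block as its own option and order by rate: J9/tier1 18 > J29/tier1 17 > J36/tier1 11 > J9/tier2 9 > J29/tier2 8 > J36/tier2 5.
J9/tier1 (18): +4 → 8 left.
J29/tier1 (17): +8 → 0 left.
Total = 18×4 + 17×8 = 208.

208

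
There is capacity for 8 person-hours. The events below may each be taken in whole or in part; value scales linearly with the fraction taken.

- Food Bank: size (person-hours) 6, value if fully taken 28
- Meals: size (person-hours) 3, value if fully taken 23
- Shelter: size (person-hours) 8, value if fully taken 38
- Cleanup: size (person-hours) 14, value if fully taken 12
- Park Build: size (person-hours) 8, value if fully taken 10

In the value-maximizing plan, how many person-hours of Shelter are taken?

Rank by value-to-size ratio: Meals 23/3≈7.67, Shelter 38/8≈4.75, Food Bank 28/6≈4.67, Park Build 10/8≈1.25, Cleanup 12/14≈0.857.
All 3 person-hours of Meals fit (value 23) — 5 remain.
Fill the last 5 person-hours with part of Shelter: 5/8 of it earns 23.75.

5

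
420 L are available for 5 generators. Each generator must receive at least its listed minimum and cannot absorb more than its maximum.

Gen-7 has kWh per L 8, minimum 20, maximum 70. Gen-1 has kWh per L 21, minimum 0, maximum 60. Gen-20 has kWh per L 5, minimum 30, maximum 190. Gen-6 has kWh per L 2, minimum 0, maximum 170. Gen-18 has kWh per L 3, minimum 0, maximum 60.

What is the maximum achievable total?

3030

Meeting every minimum uses 20+0+30+0+0 = 50 L, leaving 370.
Highest kWh per L first: Gen-1 21 > Gen-7 8 > Gen-20 5 > Gen-18 3 > Gen-6 2.
Gen-1 takes 60 more to reach its cap of 60 — 310 left.
Give Gen-7 50 more to hit its cap of 70 — 260 left.
Gen-20: +160 to 190 (cap) — 100 left.
Gen-18 takes 60 more to reach its cap of 60 — 40 left.
Gen-6: +40 (room for 170) → 40. Pool exhausted.
Total = 8×70 + 21×60 + 5×190 + 2×40 + 3×60 = 3030.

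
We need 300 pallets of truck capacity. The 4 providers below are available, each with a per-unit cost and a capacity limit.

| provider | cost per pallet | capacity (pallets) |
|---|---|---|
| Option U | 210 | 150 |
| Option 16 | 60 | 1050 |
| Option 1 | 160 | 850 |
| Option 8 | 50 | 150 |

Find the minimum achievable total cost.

16500

Use providers in increasing cost order.
Take 150 from Option 8 at 50 ; need 150 more.
Take 150 from Option 16 at 60 to finish.
Option 1, Option U: unused.
Cost = 150×50 + 150×60 = 16500.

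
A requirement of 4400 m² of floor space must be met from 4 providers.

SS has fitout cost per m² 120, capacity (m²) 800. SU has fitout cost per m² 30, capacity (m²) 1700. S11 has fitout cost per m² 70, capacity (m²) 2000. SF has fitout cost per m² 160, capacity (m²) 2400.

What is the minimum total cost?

Cheapest first:
SU at 30: take all 1700 m² → 2700 still needed.
Take 2000 from S11 at 70 → need 700 more.
SS at 120: take 700 of its 800 → requirement met.
SF: unused.
Cost = 1700×30 + 2000×70 + 700×120 = 275000.

275000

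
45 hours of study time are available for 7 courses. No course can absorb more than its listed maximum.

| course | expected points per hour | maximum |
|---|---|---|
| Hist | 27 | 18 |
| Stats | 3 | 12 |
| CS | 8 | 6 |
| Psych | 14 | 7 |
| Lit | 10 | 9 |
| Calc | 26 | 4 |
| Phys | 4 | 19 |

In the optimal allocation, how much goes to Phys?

Highest expected points per hour first: Hist 27 > Calc 26 > Psych 14 > Lit 10 > CS 8 > Phys 4 > Stats 3.
Hist: +18 to 18 (cap) — 27 left.
Calc: +4 to 4 (cap) — 23 left.
Give Psych 7 to hit its cap of 7 — 16 left.
Lit: +9 to 9 (cap) — 7 left.
CS: +6 to 6 (cap) — 1 left.
Only 1 left; Phys takes them to reach 1.

1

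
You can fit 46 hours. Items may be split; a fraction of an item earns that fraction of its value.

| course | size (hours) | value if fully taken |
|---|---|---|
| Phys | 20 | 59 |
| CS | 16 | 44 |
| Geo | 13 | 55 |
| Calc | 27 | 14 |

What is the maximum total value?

149.75

Rank by value-to-size ratio: Geo 55/13≈4.23, Phys 59/20≈2.95, CS 44/16≈2.75, Calc 14/27≈0.519.
All 13 hours of Geo fit (value 55) — 33 remain.
Phys: take in full, 20 hours for value 59 — 13 left.
Only 13 hours remain; take 13/16 of CS for value 44×13/16 = 35.75.
Total value = 149.75.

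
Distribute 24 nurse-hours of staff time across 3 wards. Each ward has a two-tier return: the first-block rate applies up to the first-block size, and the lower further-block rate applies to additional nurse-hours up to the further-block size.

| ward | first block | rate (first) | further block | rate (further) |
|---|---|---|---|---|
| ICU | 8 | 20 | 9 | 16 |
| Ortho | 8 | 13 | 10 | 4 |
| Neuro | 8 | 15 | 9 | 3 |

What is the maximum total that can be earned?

Order all 6 blocks by rate: ICU/tier1 20 > ICU/tier2 16 > Neuro/tier1 15 > Ortho/tier1 13 > Ortho/tier2 4 > Neuro/tier2 3.
ICU/tier1 (20): +8 — 16 left.
Fill ICU tier2 block (9 at 16) — 7 left.
Neuro tier1 at 15: only 7 left, fill 7.
Total = 20×8 + 16×9 + 15×7 = 409.

409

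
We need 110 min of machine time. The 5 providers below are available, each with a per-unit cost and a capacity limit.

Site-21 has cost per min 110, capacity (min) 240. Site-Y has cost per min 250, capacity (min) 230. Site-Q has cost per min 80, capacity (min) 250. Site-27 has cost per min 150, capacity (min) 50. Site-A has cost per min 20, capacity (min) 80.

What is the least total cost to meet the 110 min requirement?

Use providers in increasing cost order.
Take 80 from Site-A at 20 ; need 30 more.
Take 30 from Site-Q at 80 to finish.
Site-21, Site-27, Site-Y: unused.
Cost = 80×20 + 30×80 = 4000.

4000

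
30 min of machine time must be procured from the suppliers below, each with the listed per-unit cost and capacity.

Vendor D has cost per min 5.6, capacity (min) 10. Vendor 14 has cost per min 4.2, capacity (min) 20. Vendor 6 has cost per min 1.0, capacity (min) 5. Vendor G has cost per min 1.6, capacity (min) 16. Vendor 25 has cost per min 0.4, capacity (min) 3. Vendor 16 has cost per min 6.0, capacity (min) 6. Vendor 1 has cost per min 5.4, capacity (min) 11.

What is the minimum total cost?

Fill from the cheapest supplier first.
Take 3 from Vendor 25 at 0.4 → need 27 more.
Vendor 6 (1.0): use full 5 → 22 min to go.
Vendor G (1.6): use full 16 → 6 min to go.
Take 6 from Vendor 14 at 4.2 to finish.
Vendor 1, Vendor D, Vendor 16: unused.
Cost = 3×0.4 + 5×1.0 + 16×1.6 + 6×4.2 = 57.

57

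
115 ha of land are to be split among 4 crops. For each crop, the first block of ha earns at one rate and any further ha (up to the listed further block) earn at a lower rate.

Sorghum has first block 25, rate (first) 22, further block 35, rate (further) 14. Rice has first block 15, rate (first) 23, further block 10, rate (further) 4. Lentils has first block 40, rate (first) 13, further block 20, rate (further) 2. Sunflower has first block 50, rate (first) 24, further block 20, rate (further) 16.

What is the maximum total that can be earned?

2485

Rank every tier by rate: Sunflower/first 24 > Rice/first 23 > Sorghum/first 22 > Sunflower/second 16 > Sorghum/second 14 > Lentils/first 13 > Rice/second 4 > Lentils/second 2.
Fill Sunflower first block (50 at 24) ; 65 left.
Rice/first (23): +15 ; 50 left.
Fill Sorghum first block (25 at 22) ; 25 left.
Sunflower/second (16): +20 ; 5 left.
5 remain; put them into Sorghum second at 14.
Total = 24×50 + 23×15 + 22×25 + 16×20 + 14×5 = 2485.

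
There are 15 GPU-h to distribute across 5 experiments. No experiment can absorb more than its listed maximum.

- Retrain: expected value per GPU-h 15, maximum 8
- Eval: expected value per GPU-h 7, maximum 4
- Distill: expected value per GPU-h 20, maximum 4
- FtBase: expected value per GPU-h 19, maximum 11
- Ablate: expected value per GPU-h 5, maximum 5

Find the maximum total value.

Rank by expected value per GPU-h: Distill 20 > FtBase 19 > Retrain 15 > Eval 7 > Ablate 5.
Distill: +4 to 4 (cap) — 11 left.
FtBase: +11 to 11 (cap) — 0 left.
Total = 20×4 + 19×11 = 289.

289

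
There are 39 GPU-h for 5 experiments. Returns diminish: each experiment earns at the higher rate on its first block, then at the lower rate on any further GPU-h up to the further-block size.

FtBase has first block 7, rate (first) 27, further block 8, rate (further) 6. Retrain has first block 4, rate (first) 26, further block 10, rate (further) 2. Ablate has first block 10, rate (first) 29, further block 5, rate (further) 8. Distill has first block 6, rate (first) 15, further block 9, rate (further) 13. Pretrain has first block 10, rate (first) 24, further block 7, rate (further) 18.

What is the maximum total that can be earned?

964

Treat each block as its own option and order by rate: Ablate/first 29 > FtBase/first 27 > Retrain/first 26 > Pretrain/first 24 > Pretrain/second 18 > Distill/first 15 > Distill/second 13 > Ablate/second 8 > FtBase/second 6 > Retrain/second 2.
Ablate/first (29): +10 — 29 left.
FtBase first at 27: fill all 7 — 22 left.
Fill Retrain first block (4 at 26) — 18 left.
Pretrain first at 24: fill all 10 — 8 left.
Pretrain/second (18): +7 — 1 left.
Distill/first: +1 of 6 at 15; pool empty.
Total = 29×10 + 27×7 + 26×4 + 24×10 + 18×7 + 15×1 = 964.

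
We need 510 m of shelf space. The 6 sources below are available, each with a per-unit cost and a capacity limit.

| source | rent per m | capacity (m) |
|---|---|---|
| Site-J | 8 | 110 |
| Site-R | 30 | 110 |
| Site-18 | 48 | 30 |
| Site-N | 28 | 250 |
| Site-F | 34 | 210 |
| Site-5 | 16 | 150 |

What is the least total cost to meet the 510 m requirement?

Cheapest first:
Site-J (8): use full 110 ; 400 m to go.
Site-5 (16): use full 150 ; 250 m to go.
Site-N (28): use full 250 ; 0 m to go.
Site-R, Site-F, Site-18: unused.
Cost = 110×8 + 150×16 + 250×28 = 10280.

10280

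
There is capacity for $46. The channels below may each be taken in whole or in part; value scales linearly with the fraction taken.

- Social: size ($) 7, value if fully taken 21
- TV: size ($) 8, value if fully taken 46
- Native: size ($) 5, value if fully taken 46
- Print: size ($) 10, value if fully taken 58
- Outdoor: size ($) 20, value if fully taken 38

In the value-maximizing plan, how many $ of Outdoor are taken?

Best value per unit of size first: Native 46/5≈9.2, Print 58/10≈5.8, TV 46/8≈5.75, Social 21/7≈3, Outdoor 38/20≈1.9.
All 5 $ of Native fit (value 46) — 41 remain.
All 10 $ of Print fit (value 58) — 31 remain.
TV: take in full, 8 $ for value 46 — 23 left.
All 7 $ of Social fit (value 21) — 16 remain.
Only 16 $ remain; take 16/20 of Outdoor for value 38×16/20 = 30.4.

16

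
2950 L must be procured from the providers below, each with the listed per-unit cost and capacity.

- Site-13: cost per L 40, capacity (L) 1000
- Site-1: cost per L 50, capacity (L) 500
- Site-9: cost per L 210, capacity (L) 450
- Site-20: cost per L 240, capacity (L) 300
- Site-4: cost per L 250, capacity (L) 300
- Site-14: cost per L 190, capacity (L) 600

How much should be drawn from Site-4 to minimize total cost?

Cheapest first:
Site-13 at 40: take all 1000 L → 1950 still needed.
Site-1 at 50: take all 500 L → 1450 still needed.
Site-14 at 190: take all 600 L → 850 still needed.
Site-9 (210): use full 450 → 400 L to go.
Take 300 from Site-20 at 240 → need 100 more.
Site-4 (250): take the remaining 100 → done.

100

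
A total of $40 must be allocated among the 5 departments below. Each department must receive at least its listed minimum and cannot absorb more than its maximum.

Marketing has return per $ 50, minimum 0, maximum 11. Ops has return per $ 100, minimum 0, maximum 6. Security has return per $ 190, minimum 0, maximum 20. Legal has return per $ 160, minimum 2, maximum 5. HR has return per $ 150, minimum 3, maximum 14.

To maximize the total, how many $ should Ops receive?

1

Meeting every minimum uses 0+0+0+2+3 = 5 $, leaving 35.
Rank by return per $: Security 190 > Legal 160 > HR 150 > Ops 100 > Marketing 50.
Security: +20 to 20 (cap) ; 15 left.
Give Legal 3 more to hit its cap of 5 ; 12 left.
HR takes 11 more to reach its cap of 14 ; 1 left.
Only 1 left; Ops takes them to reach 1.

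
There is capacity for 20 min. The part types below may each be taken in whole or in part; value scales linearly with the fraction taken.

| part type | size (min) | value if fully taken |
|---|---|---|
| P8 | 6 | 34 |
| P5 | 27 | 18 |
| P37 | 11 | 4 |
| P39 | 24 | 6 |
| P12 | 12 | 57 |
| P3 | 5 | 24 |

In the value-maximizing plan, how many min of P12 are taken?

9

Best value per unit of size first: P8 34/6≈5.67, P3 24/5≈4.8, P12 57/12≈4.75, P5 18/27≈0.667, P37 4/11≈0.364, P39 6/24≈0.25.
Take all of P8 (6 min, value 34) → 14 min left.
All 5 min of P3 fit (value 24) → 9 remain.
Only 9 min remain; take 9/12 of P12 for value 57×9/12 = 42.75.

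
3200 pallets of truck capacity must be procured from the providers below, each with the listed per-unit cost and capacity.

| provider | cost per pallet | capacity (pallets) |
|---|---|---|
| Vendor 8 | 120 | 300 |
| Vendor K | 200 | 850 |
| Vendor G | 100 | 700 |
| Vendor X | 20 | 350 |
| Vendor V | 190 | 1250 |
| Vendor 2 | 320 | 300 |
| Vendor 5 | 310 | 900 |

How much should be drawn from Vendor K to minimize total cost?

Fill from the cheapest provider first.
Vendor X at 20: take all 350 pallets → 2850 still needed.
Vendor G (100): use full 700 → 2150 pallets to go.
Take 300 from Vendor 8 at 120 → need 1850 more.
Vendor V (190): use full 1250 → 600 pallets to go.
Vendor K (200): take the remaining 600 → done.
Vendor 5, Vendor 2: unused.

600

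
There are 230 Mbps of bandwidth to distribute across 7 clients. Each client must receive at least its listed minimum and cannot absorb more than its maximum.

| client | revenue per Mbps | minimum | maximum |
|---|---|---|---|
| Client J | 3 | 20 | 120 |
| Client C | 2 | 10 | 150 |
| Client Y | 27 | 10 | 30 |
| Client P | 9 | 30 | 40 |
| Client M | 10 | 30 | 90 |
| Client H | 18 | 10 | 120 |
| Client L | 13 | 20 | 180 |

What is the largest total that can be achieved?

Meeting every minimum uses 20+10+10+30+30+10+20 = 130 Mbps, leaving 100.
Rank by revenue per Mbps: Client Y 27 > Client H 18 > Client L 13 > Client M 10 > Client P 9 > Client J 3 > Client C 2.
Client Y takes 20 more to reach its cap of 30 ; 80 left.
Only 80 left; Client H takes them to reach 90.
Total = 3×20 + 2×10 + 27×30 + 9×30 + 10×30 + 18×90 + 13×20 = 3340.

3340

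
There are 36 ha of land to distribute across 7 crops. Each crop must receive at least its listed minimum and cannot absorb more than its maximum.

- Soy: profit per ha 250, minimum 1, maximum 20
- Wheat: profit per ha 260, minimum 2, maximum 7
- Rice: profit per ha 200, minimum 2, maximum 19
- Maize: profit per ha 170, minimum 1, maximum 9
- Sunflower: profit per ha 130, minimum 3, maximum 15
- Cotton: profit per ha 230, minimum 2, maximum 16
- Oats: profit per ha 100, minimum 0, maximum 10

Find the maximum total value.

Meeting every minimum uses 1+2+2+1+3+2+0 = 11 ha, leaving 25.
Order the crops by profit per ha: Wheat 260 > Soy 250 > Cotton 230 > Rice 200 > Maize 170 > Sunflower 130 > Oats 100.
Give Wheat 5 more to hit its cap of 7 ; 20 left.
Soy takes 19 more to reach its cap of 20 ; 1 left.
Cotton: +1 (room for 14) → 3. Pool exhausted.
Total = 250×20 + 260×7 + 200×2 + 170×1 + 130×3 + 230×3 = 8470.

8470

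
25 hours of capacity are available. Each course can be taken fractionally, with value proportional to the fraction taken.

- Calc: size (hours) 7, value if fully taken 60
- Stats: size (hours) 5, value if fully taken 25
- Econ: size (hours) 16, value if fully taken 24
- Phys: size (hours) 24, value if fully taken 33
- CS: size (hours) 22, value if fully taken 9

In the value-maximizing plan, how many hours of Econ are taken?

Best value per unit of size first: Calc 60/7≈8.57, Stats 25/5≈5, Econ 24/16≈1.5, Phys 33/24≈1.38, CS 9/22≈0.409.
All 7 hours of Calc fit (value 60) — 18 remain.
All 5 hours of Stats fit (value 25) — 13 remain.
Only 13 hours remain; take 13/16 of Econ for value 24×13/16 = 19.5.

13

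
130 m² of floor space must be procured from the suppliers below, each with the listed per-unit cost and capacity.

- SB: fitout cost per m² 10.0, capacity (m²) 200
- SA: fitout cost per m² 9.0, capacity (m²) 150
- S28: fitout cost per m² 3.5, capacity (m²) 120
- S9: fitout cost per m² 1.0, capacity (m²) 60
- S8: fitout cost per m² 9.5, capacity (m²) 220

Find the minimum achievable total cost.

Cheapest first:
S9 (1.0): use full 60 ; 70 m² to go.
S28 at 3.5: take 70 of its 120 ; requirement met.
SA, S8, SB: unused.
Cost = 60×1.0 + 70×3.5 = 305.

305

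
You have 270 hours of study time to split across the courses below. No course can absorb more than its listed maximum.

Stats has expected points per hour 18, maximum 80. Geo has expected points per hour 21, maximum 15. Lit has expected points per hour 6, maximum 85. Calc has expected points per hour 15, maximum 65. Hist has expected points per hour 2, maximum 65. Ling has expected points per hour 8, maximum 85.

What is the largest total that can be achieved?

3560

Rank by expected points per hour: Geo 21 > Stats 18 > Calc 15 > Ling 8 > Lit 6 > Hist 2.
Geo takes 15 to reach its cap of 15 — 255 left.
Give Stats 80 to hit its cap of 80 — 175 left.
Give Calc 65 to hit its cap of 65 — 110 left.
Ling takes 85 to reach its cap of 85 — 25 left.
Only 25 left; Lit takes them to reach 25.
Total = 18×80 + 21×15 + 6×25 + 15×65 + 8×85 = 3560.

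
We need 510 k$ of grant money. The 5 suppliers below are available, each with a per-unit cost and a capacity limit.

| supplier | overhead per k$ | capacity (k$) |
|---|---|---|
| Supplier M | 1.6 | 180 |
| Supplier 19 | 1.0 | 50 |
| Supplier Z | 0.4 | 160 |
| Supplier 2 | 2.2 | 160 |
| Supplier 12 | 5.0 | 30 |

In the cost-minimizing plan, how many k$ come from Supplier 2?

Fill from the cheapest supplier first.
Take 160 from Supplier Z at 0.4 ; need 350 more.
Take 50 from Supplier 19 at 1.0 ; need 300 more.
Supplier M at 1.6: take all 180 k$ ; 120 still needed.
Take 120 from Supplier 2 at 2.2 to finish.
Supplier 12: unused.

120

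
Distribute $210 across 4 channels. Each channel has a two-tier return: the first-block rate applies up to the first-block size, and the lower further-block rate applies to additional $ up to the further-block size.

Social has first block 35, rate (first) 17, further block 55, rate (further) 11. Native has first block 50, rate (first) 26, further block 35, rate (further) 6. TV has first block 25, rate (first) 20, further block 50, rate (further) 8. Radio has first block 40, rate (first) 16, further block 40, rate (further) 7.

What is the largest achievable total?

Order all 8 blocks by rate: Native/T1 26 > TV/T1 20 > Social/T1 17 > Radio/T1 16 > Social/T2 11 > TV/T2 8 > Radio/T2 7 > Native/T2 6.
Native/T1 (26): +50 — 160 left.
Fill TV T1 block (25 at 20) — 135 left.
Fill Social T1 block (35 at 17) — 100 left.
Fill Radio T1 block (40 at 16) — 60 left.
Social/T2 (11): +55 — 5 left.
TV T2 at 8: only 5 left, fill 5.
Total = 26×50 + 20×25 + 17×35 + 16×40 + 11×55 + 8×5 = 3680.

3680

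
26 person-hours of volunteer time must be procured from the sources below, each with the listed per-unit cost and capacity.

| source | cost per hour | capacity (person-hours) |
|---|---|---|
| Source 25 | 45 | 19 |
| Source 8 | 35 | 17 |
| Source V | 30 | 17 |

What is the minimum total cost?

825

Fill from the cheapest source first.
Take 17 from Source V at 30 → need 9 more.
Source 8 at 35: take 9 of its 17 → requirement met.
Source 25: unused.
Cost = 17×30 + 9×35 = 825.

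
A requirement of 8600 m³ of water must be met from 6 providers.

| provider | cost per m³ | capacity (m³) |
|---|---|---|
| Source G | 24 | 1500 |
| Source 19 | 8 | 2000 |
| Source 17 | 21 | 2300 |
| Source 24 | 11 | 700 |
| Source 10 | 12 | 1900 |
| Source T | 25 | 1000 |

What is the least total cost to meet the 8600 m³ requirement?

135800

Use providers in increasing cost order.
Source 19 at 8: take all 2000 m³ — 6600 still needed.
Take 700 from Source 24 at 11 — need 5900 more.
Source 10 at 12: take all 1900 m³ — 4000 still needed.
Source 17 at 21: take all 2300 m³ — 1700 still needed.
Source G at 24: take all 1500 m³ — 200 still needed.
Take 200 from Source T at 25 to finish.
Cost = 2000×8 + 700×11 + 1900×12 + 2300×21 + 1500×24 + 200×25 = 135800.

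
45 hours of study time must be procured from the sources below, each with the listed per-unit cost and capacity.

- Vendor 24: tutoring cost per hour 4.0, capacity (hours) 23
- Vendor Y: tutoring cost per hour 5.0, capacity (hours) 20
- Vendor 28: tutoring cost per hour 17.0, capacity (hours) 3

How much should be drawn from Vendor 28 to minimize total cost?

2

Fill from the cheapest source first.
Take 23 from Vendor 24 at 4.0 ; need 22 more.
Take 20 from Vendor Y at 5.0 ; need 2 more.
Vendor 28 (17.0): take the remaining 2 ; done.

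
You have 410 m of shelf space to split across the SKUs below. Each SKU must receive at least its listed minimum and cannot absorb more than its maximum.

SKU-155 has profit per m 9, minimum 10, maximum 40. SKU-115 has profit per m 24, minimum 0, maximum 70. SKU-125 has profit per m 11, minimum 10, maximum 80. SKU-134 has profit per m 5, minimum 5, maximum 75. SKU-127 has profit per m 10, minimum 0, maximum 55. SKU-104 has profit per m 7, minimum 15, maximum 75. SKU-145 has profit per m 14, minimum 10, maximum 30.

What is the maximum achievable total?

4715

Meeting every minimum uses 10+0+10+5+0+15+10 = 50 m, leaving 360.
Highest profit per m first: SKU-115 24 > SKU-145 14 > SKU-125 11 > SKU-127 10 > SKU-155 9 > SKU-104 7 > SKU-134 5.
SKU-115 takes 70 more to reach its cap of 70 → 290 left.
Give SKU-145 20 more to hit its cap of 30 → 270 left.
SKU-125 takes 70 more to reach its cap of 80 → 200 left.
Give SKU-127 55 more to hit its cap of 55 → 145 left.
SKU-155: +30 to 40 (cap) → 115 left.
SKU-104: +60 to 75 (cap) → 55 left.
Only 55 left; SKU-134 takes them to reach 60.
Total = 9×40 + 24×70 + 11×80 + 5×60 + 10×55 + 7×75 + 14×30 = 4715.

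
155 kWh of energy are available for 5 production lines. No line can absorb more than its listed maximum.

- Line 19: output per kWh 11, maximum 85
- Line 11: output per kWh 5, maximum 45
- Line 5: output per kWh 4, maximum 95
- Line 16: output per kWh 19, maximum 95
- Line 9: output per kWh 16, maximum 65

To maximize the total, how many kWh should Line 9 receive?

Order the production lines by output per kWh: Line 16 19 > Line 9 16 > Line 19 11 > Line 11 5 > Line 5 4.
Give Line 16 95 to hit its cap of 95 ; 60 left.
Line 9: +60 (room for 65) → 60. Pool exhausted.

60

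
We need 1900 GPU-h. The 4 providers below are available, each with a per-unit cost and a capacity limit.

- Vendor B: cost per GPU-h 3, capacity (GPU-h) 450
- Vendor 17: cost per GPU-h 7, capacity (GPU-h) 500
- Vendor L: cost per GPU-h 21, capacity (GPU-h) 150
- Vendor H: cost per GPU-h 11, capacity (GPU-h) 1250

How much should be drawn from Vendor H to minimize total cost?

Use providers in increasing cost order.
Take 450 from Vendor B at 3 ; need 1450 more.
Vendor 17 at 7: take all 500 GPU-h ; 950 still needed.
Vendor H at 11: take 950 of its 1250 ; requirement met.
Vendor L: unused.

950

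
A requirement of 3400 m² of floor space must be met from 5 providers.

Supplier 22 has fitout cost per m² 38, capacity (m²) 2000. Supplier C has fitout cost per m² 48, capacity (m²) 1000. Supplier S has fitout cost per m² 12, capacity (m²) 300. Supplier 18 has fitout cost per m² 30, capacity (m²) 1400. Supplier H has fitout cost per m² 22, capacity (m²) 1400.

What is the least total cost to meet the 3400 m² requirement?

Use providers in increasing cost order.
Supplier S at 12: take all 300 m² — 3100 still needed.
Supplier H at 22: take all 1400 m² — 1700 still needed.
Take 1400 from Supplier 18 at 30 — need 300 more.
Supplier 22 at 38: take 300 of its 2000 — requirement met.
Supplier C: unused.
Cost = 300×12 + 1400×22 + 1400×30 + 300×38 = 87800.

87800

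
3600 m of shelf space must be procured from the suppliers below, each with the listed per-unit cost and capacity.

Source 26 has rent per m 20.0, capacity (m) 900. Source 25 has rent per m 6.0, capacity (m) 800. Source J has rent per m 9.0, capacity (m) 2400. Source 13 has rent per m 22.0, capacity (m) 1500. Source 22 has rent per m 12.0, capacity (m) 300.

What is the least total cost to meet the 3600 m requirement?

Fill from the cheapest supplier first.
Take 800 from Source 25 at 6.0 → need 2800 more.
Take 2400 from Source J at 9.0 → need 400 more.
Source 22 at 12.0: take all 300 m → 100 still needed.
Take 100 from Source 26 at 20.0 to finish.
Source 13: unused.
Cost = 800×6.0 + 2400×9.0 + 300×12.0 + 100×20.0 = 32000.

32000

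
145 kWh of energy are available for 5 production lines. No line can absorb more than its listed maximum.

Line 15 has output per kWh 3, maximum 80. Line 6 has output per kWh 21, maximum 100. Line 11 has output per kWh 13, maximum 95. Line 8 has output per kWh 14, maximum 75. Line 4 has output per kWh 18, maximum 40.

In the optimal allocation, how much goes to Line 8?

Highest output per kWh first: Line 6 21 > Line 4 18 > Line 8 14 > Line 11 13 > Line 15 3.
Line 6 takes 100 to reach its cap of 100 — 45 left.
Line 4: +40 to 40 (cap) — 5 left.
Only 5 left; Line 8 takes them to reach 5.

5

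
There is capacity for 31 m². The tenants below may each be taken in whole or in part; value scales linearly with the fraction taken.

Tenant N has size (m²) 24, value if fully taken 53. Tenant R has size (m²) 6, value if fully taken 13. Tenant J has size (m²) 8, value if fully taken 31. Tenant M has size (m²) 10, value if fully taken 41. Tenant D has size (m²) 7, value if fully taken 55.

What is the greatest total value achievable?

Best value per unit of size first: Tenant D 55/7≈7.86, Tenant M 41/10≈4.1, Tenant J 31/8≈3.88, Tenant N 53/24≈2.21, Tenant R 13/6≈2.17.
Tenant D: take in full, 7 m² for value 55 → 24 left.
Tenant M: take in full, 10 m² for value 41 → 14 left.
Tenant J: take in full, 8 m² for value 31 → 6 left.
6 m² left: a 6/24 share of Tenant N gives 53×6/24 = 13.25.
Total value = 140.25.

140.25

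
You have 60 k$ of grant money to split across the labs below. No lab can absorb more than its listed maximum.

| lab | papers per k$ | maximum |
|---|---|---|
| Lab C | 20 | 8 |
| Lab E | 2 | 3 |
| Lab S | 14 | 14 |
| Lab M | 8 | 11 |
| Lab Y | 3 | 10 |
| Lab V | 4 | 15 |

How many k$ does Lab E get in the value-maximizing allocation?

Highest papers per k$ first: Lab C 20 > Lab S 14 > Lab M 8 > Lab V 4 > Lab Y 3 > Lab E 2.
Lab C takes 8 to reach its cap of 8 → 52 left.
Lab S: +14 to 14 (cap) → 38 left.
Lab M: +11 to 11 (cap) → 27 left.
Lab V: +15 to 15 (cap) → 12 left.
Lab Y: +10 to 10 (cap) → 2 left.
Lab E: +2 (room for 3) → 2. Pool exhausted.

2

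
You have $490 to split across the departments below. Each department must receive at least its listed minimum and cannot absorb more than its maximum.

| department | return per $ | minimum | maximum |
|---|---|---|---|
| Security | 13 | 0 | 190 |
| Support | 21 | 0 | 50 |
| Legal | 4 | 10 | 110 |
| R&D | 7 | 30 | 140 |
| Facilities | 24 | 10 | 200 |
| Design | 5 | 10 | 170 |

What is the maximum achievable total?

Meeting every minimum uses 0+0+10+30+10+10 = 60 $, leaving 430.
Order the departments by return per $: Facilities 24 > Support 21 > Security 13 > R&D 7 > Design 5 > Legal 4.
Give Facilities 190 more to hit its cap of 200 → 240 left.
Support: +50 to 50 (cap) → 190 left.
Security: +190 to 190 (cap) → 0 left.
Total = 13×190 + 21×50 + 4×10 + 7×30 + 24×200 + 5×10 = 8620.

8620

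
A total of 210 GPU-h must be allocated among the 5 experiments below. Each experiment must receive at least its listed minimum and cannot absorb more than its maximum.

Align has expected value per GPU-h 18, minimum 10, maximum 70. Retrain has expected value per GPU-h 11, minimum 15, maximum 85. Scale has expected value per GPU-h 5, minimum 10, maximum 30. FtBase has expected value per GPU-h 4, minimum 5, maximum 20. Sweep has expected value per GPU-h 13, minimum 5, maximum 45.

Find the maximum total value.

Meeting every minimum uses 10+15+10+5+5 = 45 GPU-h, leaving 165.
Order the experiments by expected value per GPU-h: Align 18 > Sweep 13 > Retrain 11 > Scale 5 > FtBase 4.
Align: +60 to 70 (cap) ; 105 left.
Sweep takes 40 more to reach its cap of 45 ; 65 left.
Only 65 left; Retrain takes them to reach 80.
Total = 18×70 + 11×80 + 5×10 + 4×5 + 13×45 = 2795.

2795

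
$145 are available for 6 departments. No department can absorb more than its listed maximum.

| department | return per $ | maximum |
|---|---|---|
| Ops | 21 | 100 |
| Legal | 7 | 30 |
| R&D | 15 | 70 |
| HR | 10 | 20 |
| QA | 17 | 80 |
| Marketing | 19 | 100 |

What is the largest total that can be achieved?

Highest return per $ first: Ops 21 > Marketing 19 > QA 17 > R&D 15 > HR 10 > Legal 7.
Give Ops 100 to hit its cap of 100 ; 45 left.
Marketing: +45 (room for 100) → 45. Pool exhausted.
Total = 21×100 + 19×45 = 2955.

2955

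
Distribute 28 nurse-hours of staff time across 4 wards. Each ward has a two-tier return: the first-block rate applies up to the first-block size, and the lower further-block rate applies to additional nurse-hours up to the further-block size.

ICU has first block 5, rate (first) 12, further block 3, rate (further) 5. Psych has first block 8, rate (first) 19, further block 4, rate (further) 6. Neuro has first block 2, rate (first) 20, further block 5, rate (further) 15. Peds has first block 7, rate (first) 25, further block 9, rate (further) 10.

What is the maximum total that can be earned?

512

Order all 8 blocks by rate: Peds/first 25 > Neuro/first 20 > Psych/first 19 > Neuro/second 15 > ICU/first 12 > Peds/second 10 > Psych/second 6 > ICU/second 5.
Peds/first (25): +7 — 21 left.
Neuro first at 20: fill all 2 — 19 left.
Fill Psych first block (8 at 19) — 11 left.
Fill Neuro second block (5 at 15) — 6 left.
ICU/first (12): +5 — 1 left.
Peds/second: +1 of 9 at 10; pool empty.
Total = 25×7 + 20×2 + 19×8 + 15×5 + 12×5 + 10×1 = 512.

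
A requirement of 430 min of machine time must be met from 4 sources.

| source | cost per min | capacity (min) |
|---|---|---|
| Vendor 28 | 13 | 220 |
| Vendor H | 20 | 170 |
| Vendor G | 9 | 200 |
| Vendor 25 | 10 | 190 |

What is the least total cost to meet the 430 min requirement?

Fill from the cheapest source first.
Vendor G (9): use full 200 ; 230 min to go.
Take 190 from Vendor 25 at 10 ; need 40 more.
Vendor 28 at 13: take 40 of its 220 ; requirement met.
Vendor H: unused.
Cost = 200×9 + 190×10 + 40×13 = 4220.

4220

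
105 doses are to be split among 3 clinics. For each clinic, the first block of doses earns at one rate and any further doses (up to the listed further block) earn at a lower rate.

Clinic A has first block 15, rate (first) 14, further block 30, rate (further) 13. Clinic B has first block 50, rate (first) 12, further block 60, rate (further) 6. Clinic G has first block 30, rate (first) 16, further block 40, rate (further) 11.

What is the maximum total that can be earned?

Treat each block as its own option and order by rate: Clinic G/tier1 16 > Clinic A/tier1 14 > Clinic A/tier2 13 > Clinic B/tier1 12 > Clinic G/tier2 11 > Clinic B/tier2 6.
Clinic G/tier1 (16): +30 ; 75 left.
Clinic A tier1 at 14: fill all 15 ; 60 left.
Clinic A/tier2 (13): +30 ; 30 left.
Clinic B/tier1: +30 of 50 at 12; pool empty.
Total = 16×30 + 14×15 + 13×30 + 12×30 = 1440.

1440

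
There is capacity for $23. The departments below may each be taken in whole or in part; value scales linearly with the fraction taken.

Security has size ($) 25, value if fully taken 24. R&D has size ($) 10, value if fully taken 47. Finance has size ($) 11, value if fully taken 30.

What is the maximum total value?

78.92

Sort by value density: R&D 47/10≈4.7, Finance 30/11≈2.73, Security 24/25≈0.96.
Take all of R&D (10 $, value 47) — 13 $ left.
All 11 $ of Finance fit (value 30) — 2 remain.
Fill the last 2 $ with part of Security: 2/25 of it earns 1.92.
Total value = 78.92.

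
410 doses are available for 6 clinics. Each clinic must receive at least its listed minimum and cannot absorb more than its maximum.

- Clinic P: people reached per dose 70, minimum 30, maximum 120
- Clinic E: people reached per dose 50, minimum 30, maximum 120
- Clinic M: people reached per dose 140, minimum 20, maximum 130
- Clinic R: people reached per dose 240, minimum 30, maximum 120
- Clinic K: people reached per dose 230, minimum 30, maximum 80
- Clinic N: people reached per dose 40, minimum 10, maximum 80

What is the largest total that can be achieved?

70100

Meeting every minimum uses 30+30+20+30+30+10 = 150 doses, leaving 260.
Highest people reached per dose first: Clinic R 240 > Clinic K 230 > Clinic M 140 > Clinic P 70 > Clinic E 50 > Clinic N 40.
Give Clinic R 90 more to hit its cap of 120 → 170 left.
Give Clinic K 50 more to hit its cap of 80 → 120 left.
Give Clinic M 110 more to hit its cap of 130 → 10 left.
Clinic P has room for 90 more but only 10 remain, so it gets 40.
Total = 70×40 + 50×30 + 140×130 + 240×120 + 230×80 + 40×10 = 70100.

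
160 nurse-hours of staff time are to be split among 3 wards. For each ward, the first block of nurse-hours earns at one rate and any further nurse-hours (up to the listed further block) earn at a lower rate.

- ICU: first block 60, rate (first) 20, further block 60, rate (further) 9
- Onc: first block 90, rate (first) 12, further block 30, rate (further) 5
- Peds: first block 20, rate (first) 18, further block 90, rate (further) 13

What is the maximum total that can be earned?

Rank every tier by rate: ICU/first 20 > Peds/first 18 > Peds/second 13 > Onc/first 12 > ICU/second 9 > Onc/second 5.
Fill ICU first block (60 at 20) — 100 left.
Peds/first (18): +20 — 80 left.
80 remain; put them into Peds second at 13.
Total = 20×60 + 18×20 + 13×80 = 2600.

2600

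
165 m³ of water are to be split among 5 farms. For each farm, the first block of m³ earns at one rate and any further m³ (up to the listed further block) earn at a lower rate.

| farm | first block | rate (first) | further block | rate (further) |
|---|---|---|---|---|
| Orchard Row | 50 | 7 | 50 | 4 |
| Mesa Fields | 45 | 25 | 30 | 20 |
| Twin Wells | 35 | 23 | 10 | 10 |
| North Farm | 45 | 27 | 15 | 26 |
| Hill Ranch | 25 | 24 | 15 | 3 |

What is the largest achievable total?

Rank every tier by rate: North Farm/tier1 27 > North Farm/tier2 26 > Mesa Fields/tier1 25 > Hill Ranch/tier1 24 > Twin Wells/tier1 23 > Mesa Fields/tier2 20 > Twin Wells/tier2 10 > Orchard Row/tier1 7 > Orchard Row/tier2 4 > Hill Ranch/tier2 3.
North Farm/tier1 (27): +45 → 120 left.
North Farm tier2 at 26: fill all 15 → 105 left.
Mesa Fields tier1 at 25: fill all 45 → 60 left.
Hill Ranch/tier1 (24): +25 → 35 left.
Twin Wells/tier1 (23): +35 → 0 left.
Total = 27×45 + 26×15 + 25×45 + 24×25 + 23×35 = 4135.

4135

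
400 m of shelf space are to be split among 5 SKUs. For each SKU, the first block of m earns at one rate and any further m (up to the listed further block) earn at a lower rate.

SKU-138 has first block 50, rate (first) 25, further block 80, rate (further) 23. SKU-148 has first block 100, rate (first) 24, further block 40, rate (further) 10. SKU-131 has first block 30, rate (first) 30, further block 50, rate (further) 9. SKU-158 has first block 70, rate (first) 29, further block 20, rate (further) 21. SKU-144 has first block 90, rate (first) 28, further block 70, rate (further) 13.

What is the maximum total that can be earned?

10480

Order all 10 blocks by rate: SKU-131/tier1 30 > SKU-158/tier1 29 > SKU-144/tier1 28 > SKU-138/tier1 25 > SKU-148/tier1 24 > SKU-138/tier2 23 > SKU-158/tier2 21 > SKU-144/tier2 13 > SKU-148/tier2 10 > SKU-131/tier2 9.
SKU-131/tier1 (30): +30 ; 370 left.
SKU-158 tier1 at 29: fill all 70 ; 300 left.
SKU-144 tier1 at 28: fill all 90 ; 210 left.
SKU-138 tier1 at 25: fill all 50 ; 160 left.
Fill SKU-148 tier1 block (100 at 24) ; 60 left.
SKU-138/tier2: +60 of 80 at 23; pool empty.
Total = 30×30 + 29×70 + 28×90 + 25×50 + 24×100 + 23×60 = 10480.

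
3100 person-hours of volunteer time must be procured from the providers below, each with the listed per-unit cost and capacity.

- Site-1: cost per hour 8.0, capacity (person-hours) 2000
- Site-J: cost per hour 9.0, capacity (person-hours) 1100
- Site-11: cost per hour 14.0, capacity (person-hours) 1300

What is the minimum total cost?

Fill from the cheapest provider first.
Site-1 at 8.0: take all 2000 person-hours ; 1100 still needed.
Site-J at 9.0: take all 1100 person-hours ; 0 still needed.
Site-11: unused.
Cost = 2000×8.0 + 1100×9.0 = 25900.

25900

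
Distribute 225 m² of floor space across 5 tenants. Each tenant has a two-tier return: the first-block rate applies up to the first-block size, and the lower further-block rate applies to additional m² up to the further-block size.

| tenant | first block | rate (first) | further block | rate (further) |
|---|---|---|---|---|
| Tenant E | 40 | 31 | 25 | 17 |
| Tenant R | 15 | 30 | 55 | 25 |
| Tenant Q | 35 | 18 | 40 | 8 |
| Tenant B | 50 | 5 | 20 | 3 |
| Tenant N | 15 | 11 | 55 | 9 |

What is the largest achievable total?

4645

Rank every tier by rate: Tenant E/T1 31 > Tenant R/T1 30 > Tenant R/T2 25 > Tenant Q/T1 18 > Tenant E/T2 17 > Tenant N/T1 11 > Tenant N/T2 9 > Tenant Q/T2 8 > Tenant B/T1 5 > Tenant B/T2 3.
Tenant E T1 at 31: fill all 40 → 185 left.
Tenant R/T1 (30): +15 → 170 left.
Tenant R T2 at 25: fill all 55 → 115 left.
Fill Tenant Q T1 block (35 at 18) → 80 left.
Fill Tenant E T2 block (25 at 17) → 55 left.
Tenant N/T1 (11): +15 → 40 left.
40 remain; put them into Tenant N T2 at 9.
Total = 31×40 + 30×15 + 25×55 + 18×35 + 17×25 + 11×15 + 9×40 = 4645.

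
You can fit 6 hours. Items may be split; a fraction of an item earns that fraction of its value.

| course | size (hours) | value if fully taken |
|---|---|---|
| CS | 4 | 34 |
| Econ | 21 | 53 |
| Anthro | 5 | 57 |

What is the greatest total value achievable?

65.5

Rank by value-to-size ratio: Anthro 57/5≈11.4, CS 34/4≈8.5, Econ 53/21≈2.52.
All 5 hours of Anthro fit (value 57) → 1 remain.
Fill the last 1 hours with part of CS: 1/4 of it earns 8.5.
Total value = 65.5.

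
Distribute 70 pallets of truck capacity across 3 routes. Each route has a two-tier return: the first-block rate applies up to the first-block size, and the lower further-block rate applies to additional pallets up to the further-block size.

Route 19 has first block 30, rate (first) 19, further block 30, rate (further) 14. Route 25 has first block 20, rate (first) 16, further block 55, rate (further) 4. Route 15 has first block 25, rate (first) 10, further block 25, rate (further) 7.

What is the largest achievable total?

Treat each block as its own option and order by rate: Route 19/tier1 19 > Route 25/tier1 16 > Route 19/tier2 14 > Route 15/tier1 10 > Route 15/tier2 7 > Route 25/tier2 4.
Route 19/tier1 (19): +30 → 40 left.
Route 25/tier1 (16): +20 → 20 left.
Route 19 tier2 at 14: only 20 left, fill 20.
Total = 19×30 + 16×20 + 14×20 = 1170.

1170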